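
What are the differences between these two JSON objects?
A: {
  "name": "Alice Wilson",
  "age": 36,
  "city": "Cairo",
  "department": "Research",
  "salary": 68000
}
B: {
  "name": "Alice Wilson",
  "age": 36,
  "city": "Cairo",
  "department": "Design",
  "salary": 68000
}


Comparing each field (in key order):
  name: same
  age: same
  city: same
  department: DIFFERENT
  salary: same
Differences:
  department: Research -> Design

1 field(s) changed

1 change: department


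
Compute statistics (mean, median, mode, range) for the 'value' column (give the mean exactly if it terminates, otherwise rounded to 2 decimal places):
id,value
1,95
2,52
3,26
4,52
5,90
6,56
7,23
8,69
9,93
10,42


Data: [95, 52, 26, 52, 90, 56, 23, 69, 93, 42]
Count: 10
Sum: 598
Mean: 598/10 = 59.8
Sorted: [23, 26, 42, 52, 52, 56, 69, 90, 93, 95]
Median: 54.0
Mode: 52 (2 times)
Range: 95 - 23 = 72
Min: 23, Max: 95

mean=59.8, median=54.0, mode=52, range=72


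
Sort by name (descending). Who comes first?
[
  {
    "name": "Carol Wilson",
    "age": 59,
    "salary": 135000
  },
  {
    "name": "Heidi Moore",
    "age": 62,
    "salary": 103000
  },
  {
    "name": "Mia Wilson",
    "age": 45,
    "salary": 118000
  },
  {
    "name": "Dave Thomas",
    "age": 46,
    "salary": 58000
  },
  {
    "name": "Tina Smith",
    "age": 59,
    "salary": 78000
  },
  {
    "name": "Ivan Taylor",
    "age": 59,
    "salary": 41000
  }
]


Sort by: name (descending)

Sorted order:
  1. Tina Smith (name = Tina Smith)
  2. Mia Wilson (name = Mia Wilson)
  3. Ivan Taylor (name = Ivan Taylor)
  4. Heidi Moore (name = Heidi Moore)
  5. Dave Thomas (name = Dave Thomas)
  6. Carol Wilson (name = Carol Wilson)

First: Tina Smith

Tina Smith


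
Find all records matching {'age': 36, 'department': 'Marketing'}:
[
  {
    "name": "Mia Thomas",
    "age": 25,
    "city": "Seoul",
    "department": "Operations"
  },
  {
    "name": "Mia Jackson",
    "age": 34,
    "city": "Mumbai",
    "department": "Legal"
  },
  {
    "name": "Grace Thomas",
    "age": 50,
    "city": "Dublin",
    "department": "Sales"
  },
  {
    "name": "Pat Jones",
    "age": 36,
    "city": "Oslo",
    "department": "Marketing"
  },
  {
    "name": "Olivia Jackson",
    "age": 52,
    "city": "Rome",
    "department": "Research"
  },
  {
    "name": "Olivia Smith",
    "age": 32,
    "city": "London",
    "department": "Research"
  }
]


Search criteria: {'age': 36, 'department': 'Marketing'}

Checking 6 records:
  Mia Thomas: {age: 25, department: Operations}
  Mia Jackson: {age: 34, department: Legal}
  Grace Thomas: {age: 50, department: Sales}
  Pat Jones: {age: 36, department: Marketing} <-- MATCH
  Olivia Jackson: {age: 52, department: Research}
  Olivia Smith: {age: 32, department: Research}

Matches: ["Pat Jones"]

["Pat Jones"]


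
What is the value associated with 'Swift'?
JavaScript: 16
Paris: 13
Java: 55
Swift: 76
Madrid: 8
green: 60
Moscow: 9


Looking up key 'Swift'
Value: 76

76


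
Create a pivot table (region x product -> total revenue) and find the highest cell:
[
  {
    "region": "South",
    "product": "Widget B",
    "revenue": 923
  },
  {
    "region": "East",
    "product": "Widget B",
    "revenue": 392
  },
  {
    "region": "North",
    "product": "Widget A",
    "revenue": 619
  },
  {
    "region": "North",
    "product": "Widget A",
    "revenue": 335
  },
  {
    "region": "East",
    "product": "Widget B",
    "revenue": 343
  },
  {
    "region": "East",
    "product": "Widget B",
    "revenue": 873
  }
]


Pivot: region (rows) x product (columns) -> total revenue

     Widget A      Widget B    
East             0          1608  
North          954             0  
South            0           923  

Highest: East / Widget B = $1608

East / Widget B = $1608


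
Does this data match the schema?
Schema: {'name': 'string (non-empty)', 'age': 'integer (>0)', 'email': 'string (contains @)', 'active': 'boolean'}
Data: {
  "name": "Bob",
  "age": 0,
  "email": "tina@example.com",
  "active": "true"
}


Validating each field against schema:
  name: OK (non-empty string)
  age: FAIL (0 is not > 0)
  email: OK (string with @)
  active: FAIL ("true" is not a boolean)

Result: INVALID (2 errors: age, active)

INVALID (2 errors: age, active)


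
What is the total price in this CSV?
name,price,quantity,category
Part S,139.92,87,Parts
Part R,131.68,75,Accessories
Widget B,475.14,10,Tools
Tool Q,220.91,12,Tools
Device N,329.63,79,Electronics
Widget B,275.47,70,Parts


Computing total price:
Values: [139.92, 131.68, 475.14, 220.91, 329.63, 275.47]
Sum = 1572.75

1572.75


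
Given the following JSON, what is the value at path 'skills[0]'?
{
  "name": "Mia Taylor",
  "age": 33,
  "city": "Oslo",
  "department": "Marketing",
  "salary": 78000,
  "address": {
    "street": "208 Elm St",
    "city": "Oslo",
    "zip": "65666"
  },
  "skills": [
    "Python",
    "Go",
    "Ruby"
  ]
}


Query: skills[0]
Path: skills -> first element
Value: Python

Python


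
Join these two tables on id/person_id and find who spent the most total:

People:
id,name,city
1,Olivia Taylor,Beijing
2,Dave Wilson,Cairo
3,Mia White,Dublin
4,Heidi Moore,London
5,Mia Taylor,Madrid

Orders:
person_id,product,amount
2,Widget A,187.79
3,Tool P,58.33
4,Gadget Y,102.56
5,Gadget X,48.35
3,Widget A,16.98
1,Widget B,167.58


Join on: people.id = orders.person_id

Joined rows:
  Dave Wilson (Cairo) bought Widget A for $187.79
  Mia White (Dublin) bought Tool P for $58.33
  Heidi Moore (London) bought Gadget Y for $102.56
  Mia Taylor (Madrid) bought Gadget X for $48.35
  Mia White (Dublin) bought Widget A for $16.98
  Olivia Taylor (Beijing) bought Widget B for $167.58

Total per person:
  Dave Wilson: $187.79
  Olivia Taylor: $167.58
  Heidi Moore: $102.56
  Mia White: $75.31
  Mia Taylor: $48.35

Top spender: Dave Wilson ($187.79)

Dave Wilson ($187.79)


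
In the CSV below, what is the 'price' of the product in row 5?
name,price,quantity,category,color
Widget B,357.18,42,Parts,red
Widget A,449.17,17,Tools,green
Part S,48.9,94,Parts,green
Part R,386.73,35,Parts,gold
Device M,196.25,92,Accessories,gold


Query: Row 5 ('Device M'), column 'price'
Value: 196.25

196.25


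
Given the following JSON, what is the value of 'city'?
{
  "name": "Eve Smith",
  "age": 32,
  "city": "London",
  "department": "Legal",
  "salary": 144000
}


Looking up field 'city'
Value: London

London


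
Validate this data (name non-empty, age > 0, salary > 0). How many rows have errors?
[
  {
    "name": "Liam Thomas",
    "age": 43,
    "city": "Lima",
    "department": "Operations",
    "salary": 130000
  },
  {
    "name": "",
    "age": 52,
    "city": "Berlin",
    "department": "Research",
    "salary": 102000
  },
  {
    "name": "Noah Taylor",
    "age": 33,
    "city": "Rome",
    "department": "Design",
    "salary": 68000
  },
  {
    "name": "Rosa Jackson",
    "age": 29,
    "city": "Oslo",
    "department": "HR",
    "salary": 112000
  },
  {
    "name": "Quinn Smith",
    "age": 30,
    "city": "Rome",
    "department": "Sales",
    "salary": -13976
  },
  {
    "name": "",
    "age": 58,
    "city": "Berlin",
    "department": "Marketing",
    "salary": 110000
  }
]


Validating 6 records:
Rules: name non-empty, age > 0, salary > 0

  Row 1 (Liam Thomas): OK
  Row 2 (???): empty name
  Row 3 (Noah Taylor): OK
  Row 4 (Rosa Jackson): OK
  Row 5 (Quinn Smith): negative salary: -13976
  Row 6 (???): empty name

Total errors: 3

3 errors


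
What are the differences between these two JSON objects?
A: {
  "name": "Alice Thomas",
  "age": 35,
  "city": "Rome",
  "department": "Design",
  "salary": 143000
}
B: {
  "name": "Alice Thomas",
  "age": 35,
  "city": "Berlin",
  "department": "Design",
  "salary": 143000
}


Comparing each field (in key order):
  name: same
  age: same
  city: DIFFERENT
  department: same
  salary: same
Differences:
  city: Rome -> Berlin

1 field(s) changed

1 change: city


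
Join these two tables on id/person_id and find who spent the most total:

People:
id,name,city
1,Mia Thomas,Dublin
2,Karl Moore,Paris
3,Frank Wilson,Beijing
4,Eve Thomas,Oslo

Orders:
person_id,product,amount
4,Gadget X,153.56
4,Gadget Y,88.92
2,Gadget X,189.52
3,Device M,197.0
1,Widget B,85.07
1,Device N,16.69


Join on: people.id = orders.person_id

Joined rows:
  Eve Thomas (Oslo) bought Gadget X for $153.56
  Eve Thomas (Oslo) bought Gadget Y for $88.92
  Karl Moore (Paris) bought Gadget X for $189.52
  Frank Wilson (Beijing) bought Device M for $197.0
  Mia Thomas (Dublin) bought Widget B for $85.07
  Mia Thomas (Dublin) bought Device N for $16.69

Total per person:
  Eve Thomas: $242.48
  Frank Wilson: $197.00
  Karl Moore: $189.52
  Mia Thomas: $101.76

Top spender: Eve Thomas ($242.48)

Eve Thomas ($242.48)


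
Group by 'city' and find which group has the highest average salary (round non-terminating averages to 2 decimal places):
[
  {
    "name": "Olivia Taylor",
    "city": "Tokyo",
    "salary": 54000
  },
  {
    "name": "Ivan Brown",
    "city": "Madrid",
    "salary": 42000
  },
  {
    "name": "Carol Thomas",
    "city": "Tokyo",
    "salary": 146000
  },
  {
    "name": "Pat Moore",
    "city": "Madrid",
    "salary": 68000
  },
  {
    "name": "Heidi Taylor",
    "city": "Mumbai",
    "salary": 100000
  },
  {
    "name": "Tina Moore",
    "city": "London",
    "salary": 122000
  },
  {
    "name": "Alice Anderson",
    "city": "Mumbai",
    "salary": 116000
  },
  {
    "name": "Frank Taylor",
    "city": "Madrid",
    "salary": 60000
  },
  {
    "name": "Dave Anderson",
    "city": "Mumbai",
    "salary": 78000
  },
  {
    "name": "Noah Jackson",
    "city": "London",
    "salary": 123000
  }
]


Group by: city

Groups:
  London: 2 people, avg salary = 245000/2 = $122500
  Madrid: 3 people, avg salary = 170000/3 ≈ $56666.67
  Mumbai: 3 people, avg salary = 294000/3 = $98000
  Tokyo: 2 people, avg salary = 200000/2 = $100000

Highest average salary: London ($122500)

London ($122500)


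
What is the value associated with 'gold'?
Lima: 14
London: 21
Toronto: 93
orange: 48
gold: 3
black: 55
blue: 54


Looking up key 'gold'
Value: 3

3


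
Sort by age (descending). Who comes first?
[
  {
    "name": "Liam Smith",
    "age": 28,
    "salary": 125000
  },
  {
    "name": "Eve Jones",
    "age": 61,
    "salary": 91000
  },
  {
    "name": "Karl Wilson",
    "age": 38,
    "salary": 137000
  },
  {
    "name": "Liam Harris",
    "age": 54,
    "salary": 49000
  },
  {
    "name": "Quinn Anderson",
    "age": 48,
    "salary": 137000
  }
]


Sort by: age (descending)

Sorted order:
  1. Eve Jones (age = 61)
  2. Liam Harris (age = 54)
  3. Quinn Anderson (age = 48)
  4. Karl Wilson (age = 38)
  5. Liam Smith (age = 28)

First: Eve Jones

Eve Jones


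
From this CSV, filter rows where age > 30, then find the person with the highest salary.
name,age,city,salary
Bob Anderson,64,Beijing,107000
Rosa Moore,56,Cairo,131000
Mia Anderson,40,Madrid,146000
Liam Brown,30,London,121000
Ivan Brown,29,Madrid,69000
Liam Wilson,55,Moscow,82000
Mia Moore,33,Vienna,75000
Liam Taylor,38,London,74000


Filter: age > 30
Sort by: salary (descending)

Filtered records (6):
  Mia Anderson, age 40, salary $146000
  Rosa Moore, age 56, salary $131000
  Bob Anderson, age 64, salary $107000
  Liam Wilson, age 55, salary $82000
  Mia Moore, age 33, salary $75000
  Liam Taylor, age 38, salary $74000

Highest salary: Mia Anderson ($146000)

Mia Anderson


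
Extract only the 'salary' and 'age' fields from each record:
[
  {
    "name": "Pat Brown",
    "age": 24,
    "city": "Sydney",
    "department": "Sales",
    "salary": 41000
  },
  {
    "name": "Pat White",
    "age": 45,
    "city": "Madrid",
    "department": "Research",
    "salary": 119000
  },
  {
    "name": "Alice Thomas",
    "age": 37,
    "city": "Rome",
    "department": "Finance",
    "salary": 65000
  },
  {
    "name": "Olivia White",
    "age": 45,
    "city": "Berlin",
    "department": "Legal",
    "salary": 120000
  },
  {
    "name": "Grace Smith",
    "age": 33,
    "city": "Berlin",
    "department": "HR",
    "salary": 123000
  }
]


Original: 5 records with fields: name, age, city, department, salary
Keep: ['salary', 'age']
Drop: ['name', 'city', 'department']
Result: 5 records, 2 fields each

[
  {
    "salary": 41000,
    "age": 24
  },
  {
    "salary": 119000,
    "age": 45
  },
  {
    "salary": 65000,
    "age": 37
  },
  {
    "salary": 120000,
    "age": 45
  },
  {
    "salary": 123000,
    "age": 33
  }
]


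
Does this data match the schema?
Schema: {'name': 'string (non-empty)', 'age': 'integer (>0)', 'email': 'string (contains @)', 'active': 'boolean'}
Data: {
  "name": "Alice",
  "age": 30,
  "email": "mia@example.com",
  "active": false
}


Validating each field against schema:
  name: OK (non-empty string)
  age: OK (positive integer)
  email: OK (string with @)
  active: OK (boolean)

Result: VALID

VALID


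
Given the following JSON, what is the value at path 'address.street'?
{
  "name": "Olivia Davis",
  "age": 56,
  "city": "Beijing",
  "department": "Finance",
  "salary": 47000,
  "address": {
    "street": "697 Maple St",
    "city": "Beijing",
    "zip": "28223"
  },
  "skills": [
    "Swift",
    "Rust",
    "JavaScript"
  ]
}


Query: address.street
Path: address -> street
Value: 697 Maple St

697 Maple St


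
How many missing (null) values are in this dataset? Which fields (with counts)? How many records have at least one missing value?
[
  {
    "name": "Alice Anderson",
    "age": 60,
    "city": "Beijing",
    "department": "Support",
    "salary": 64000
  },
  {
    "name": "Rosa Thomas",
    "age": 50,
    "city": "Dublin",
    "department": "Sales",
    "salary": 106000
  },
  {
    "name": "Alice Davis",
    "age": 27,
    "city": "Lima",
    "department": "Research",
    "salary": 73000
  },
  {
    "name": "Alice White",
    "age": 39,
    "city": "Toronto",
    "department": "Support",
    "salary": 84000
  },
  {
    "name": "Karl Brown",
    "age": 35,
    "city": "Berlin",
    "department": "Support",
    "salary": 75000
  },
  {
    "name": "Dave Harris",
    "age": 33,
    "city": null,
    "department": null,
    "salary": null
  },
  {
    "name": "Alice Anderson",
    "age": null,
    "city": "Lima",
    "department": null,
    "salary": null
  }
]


Checking for missing (null) values in 7 records:

  Alice Anderson: complete
  Rosa Thomas: complete
  Alice Davis: complete
  Alice White: complete
  Karl Brown: complete
  Dave Harris: city, department, salary
  Alice Anderson: age, department, salary

Per field:
  name: 0 missing
  age: 1 missing
  city: 1 missing
  department: 2 missing
  salary: 2 missing

Total missing values: 6
Records with any missing: 2

6 missing values (age: 1, city: 1, department: 2, salary: 2); 2 incomplete records


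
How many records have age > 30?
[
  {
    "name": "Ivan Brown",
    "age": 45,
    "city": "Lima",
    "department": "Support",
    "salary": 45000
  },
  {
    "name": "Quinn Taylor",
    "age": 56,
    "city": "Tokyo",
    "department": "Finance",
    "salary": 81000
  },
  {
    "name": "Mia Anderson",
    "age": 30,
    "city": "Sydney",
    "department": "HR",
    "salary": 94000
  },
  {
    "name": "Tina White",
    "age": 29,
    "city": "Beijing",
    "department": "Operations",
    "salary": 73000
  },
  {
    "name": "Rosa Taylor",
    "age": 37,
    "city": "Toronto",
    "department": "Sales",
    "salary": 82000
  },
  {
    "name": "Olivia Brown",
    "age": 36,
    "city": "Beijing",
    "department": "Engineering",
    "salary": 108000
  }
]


Data: 6 records
Condition: age > 30

Checking each record:
  Ivan Brown: 45 MATCH
  Quinn Taylor: 56 MATCH
  Mia Anderson: 30
  Tina White: 29
  Rosa Taylor: 37 MATCH
  Olivia Brown: 36 MATCH

Count: 4

4


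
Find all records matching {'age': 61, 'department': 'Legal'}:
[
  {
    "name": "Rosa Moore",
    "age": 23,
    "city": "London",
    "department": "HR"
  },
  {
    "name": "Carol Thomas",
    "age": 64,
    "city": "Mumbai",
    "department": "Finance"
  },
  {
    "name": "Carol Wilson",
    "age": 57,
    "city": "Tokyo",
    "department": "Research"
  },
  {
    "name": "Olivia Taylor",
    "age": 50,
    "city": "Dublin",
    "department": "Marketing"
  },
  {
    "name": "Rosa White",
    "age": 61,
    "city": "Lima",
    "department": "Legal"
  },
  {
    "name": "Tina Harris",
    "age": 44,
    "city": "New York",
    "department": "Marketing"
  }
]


Search criteria: {'age': 61, 'department': 'Legal'}

Checking 6 records:
  Rosa Moore: {age: 23, department: HR}
  Carol Thomas: {age: 64, department: Finance}
  Carol Wilson: {age: 57, department: Research}
  Olivia Taylor: {age: 50, department: Marketing}
  Rosa White: {age: 61, department: Legal} <-- MATCH
  Tina Harris: {age: 44, department: Marketing}

Matches: ["Rosa White"]

["Rosa White"]


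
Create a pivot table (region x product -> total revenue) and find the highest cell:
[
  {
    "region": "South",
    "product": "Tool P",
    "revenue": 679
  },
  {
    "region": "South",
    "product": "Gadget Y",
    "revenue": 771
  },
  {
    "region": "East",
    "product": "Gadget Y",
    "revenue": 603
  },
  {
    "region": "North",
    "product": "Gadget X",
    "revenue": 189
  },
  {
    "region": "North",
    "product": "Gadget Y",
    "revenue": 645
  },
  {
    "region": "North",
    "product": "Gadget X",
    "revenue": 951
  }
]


Pivot: region (rows) x product (columns) -> total revenue

     Gadget X      Gadget Y      Tool P      
East             0           603             0  
North         1140           645             0  
South            0           771           679  

Highest: North / Gadget X = $1140

North / Gadget X = $1140


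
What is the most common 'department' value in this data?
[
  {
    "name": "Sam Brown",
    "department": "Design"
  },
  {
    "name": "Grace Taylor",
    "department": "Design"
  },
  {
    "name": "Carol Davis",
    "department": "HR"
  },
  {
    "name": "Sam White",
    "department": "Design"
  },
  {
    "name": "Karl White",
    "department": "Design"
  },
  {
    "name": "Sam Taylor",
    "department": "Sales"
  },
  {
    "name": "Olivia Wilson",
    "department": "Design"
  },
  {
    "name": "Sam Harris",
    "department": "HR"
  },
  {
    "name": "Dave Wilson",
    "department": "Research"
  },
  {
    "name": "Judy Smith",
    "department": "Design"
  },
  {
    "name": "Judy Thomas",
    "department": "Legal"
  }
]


Counting 'department' values across 11 records:

  Design: 6 ######
  HR: 2 ##
  Sales: 1 #
  Research: 1 #
  Legal: 1 #

Most common: Design (6 times)

Design (6 times)


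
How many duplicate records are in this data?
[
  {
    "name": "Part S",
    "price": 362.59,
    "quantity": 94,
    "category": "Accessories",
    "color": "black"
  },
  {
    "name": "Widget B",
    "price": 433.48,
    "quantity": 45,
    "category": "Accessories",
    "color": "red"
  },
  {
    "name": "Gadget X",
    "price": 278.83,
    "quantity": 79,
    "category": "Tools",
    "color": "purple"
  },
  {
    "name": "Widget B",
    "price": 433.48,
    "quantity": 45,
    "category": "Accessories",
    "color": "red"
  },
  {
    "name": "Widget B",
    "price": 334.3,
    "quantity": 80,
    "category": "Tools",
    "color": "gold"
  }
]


Checking 5 records for duplicates:

  Row 1: Part S ($362.59, qty 94)
  Row 2: Widget B ($433.48, qty 45)
  Row 3: Gadget X ($278.83, qty 79)
  Row 4: Widget B ($433.48, qty 45) <-- DUPLICATE
  Row 5: Widget B ($334.3, qty 80)

Duplicates found: 1
Unique records: 4

1 duplicates, 4 unique


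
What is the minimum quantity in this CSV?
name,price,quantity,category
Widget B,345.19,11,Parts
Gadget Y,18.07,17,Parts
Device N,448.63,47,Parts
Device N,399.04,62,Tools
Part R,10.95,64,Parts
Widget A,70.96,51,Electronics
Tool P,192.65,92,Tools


Computing minimum quantity:
Values: [11, 17, 47, 62, 64, 51, 92]
Min = 11

11


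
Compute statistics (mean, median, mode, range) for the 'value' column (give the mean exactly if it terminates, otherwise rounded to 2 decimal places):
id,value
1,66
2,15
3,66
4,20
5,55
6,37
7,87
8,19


Data: [66, 15, 66, 20, 55, 37, 87, 19]
Count: 8
Sum: 365
Mean: 365/8 = 45.625
Sorted: [15, 19, 20, 37, 55, 66, 66, 87]
Median: 46.0
Mode: 66 (2 times)
Range: 87 - 15 = 72
Min: 15, Max: 87

mean=45.625, median=46.0, mode=66, range=72


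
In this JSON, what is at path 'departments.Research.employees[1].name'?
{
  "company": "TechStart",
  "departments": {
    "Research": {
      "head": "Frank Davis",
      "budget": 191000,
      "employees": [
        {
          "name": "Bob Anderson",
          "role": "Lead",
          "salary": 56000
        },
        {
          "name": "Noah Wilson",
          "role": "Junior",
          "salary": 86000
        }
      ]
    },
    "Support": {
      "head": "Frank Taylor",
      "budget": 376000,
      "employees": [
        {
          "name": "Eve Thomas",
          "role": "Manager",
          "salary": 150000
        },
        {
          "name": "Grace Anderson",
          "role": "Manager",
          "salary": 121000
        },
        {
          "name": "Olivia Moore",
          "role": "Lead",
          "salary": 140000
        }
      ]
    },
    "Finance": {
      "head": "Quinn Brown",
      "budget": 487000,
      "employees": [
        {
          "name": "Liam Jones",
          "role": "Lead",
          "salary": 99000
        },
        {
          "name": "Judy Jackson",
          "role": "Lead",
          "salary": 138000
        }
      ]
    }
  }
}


Path: departments.Research.employees[1].name

Navigate:
  -> departments
  -> Research
  -> employees[1].name = 'Noah Wilson'

Noah Wilson


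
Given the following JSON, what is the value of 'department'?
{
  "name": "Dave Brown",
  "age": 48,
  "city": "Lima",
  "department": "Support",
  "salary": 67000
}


Looking up field 'department'
Value: Support

Support


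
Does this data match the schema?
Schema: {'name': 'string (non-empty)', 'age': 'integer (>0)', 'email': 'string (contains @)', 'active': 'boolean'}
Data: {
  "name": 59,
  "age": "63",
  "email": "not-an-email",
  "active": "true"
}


Validating each field against schema:
  name: FAIL (59 is not a string)
  age: FAIL ("63" is not an integer)
  email: FAIL ("not-an-email" does not contain @)
  active: FAIL ("true" is not a boolean)

Result: INVALID (4 errors: name, age, email, active)

INVALID (4 errors: name, age, email, active)


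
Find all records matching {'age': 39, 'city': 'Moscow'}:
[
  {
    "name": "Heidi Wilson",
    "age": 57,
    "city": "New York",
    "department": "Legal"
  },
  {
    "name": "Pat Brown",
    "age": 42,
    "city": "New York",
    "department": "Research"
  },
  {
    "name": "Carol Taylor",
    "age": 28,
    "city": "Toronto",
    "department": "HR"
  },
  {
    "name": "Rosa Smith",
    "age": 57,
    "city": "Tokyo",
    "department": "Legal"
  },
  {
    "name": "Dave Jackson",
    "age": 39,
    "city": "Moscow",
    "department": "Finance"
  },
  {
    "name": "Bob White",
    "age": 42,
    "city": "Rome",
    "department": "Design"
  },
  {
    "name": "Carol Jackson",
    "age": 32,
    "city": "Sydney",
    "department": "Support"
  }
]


Search criteria: {'age': 39, 'city': 'Moscow'}

Checking 7 records:
  Heidi Wilson: {age: 57, city: New York}
  Pat Brown: {age: 42, city: New York}
  Carol Taylor: {age: 28, city: Toronto}
  Rosa Smith: {age: 57, city: Tokyo}
  Dave Jackson: {age: 39, city: Moscow} <-- MATCH
  Bob White: {age: 42, city: Rome}
  Carol Jackson: {age: 32, city: Sydney}

Matches: ["Dave Jackson"]

["Dave Jackson"]


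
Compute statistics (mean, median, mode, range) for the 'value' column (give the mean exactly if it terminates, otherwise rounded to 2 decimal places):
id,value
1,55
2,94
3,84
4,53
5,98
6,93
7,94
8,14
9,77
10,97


Data: [55, 94, 84, 53, 98, 93, 94, 14, 77, 97]
Count: 10
Sum: 759
Mean: 759/10 = 75.9
Sorted: [14, 53, 55, 77, 84, 93, 94, 94, 97, 98]
Median: 88.5
Mode: 94 (2 times)
Range: 98 - 14 = 84
Min: 14, Max: 98

mean=75.9, median=88.5, mode=94, range=84


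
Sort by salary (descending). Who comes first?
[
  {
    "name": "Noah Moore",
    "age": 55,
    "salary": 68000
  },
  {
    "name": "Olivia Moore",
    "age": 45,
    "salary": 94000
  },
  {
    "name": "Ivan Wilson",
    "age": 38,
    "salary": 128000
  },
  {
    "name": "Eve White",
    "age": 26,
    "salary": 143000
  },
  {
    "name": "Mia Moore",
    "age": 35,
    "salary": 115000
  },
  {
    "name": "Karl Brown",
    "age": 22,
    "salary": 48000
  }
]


Sort by: salary (descending)

Sorted order:
  1. Eve White (salary = 143000)
  2. Ivan Wilson (salary = 128000)
  3. Mia Moore (salary = 115000)
  4. Olivia Moore (salary = 94000)
  5. Noah Moore (salary = 68000)
  6. Karl Brown (salary = 48000)

First: Eve White

Eve White


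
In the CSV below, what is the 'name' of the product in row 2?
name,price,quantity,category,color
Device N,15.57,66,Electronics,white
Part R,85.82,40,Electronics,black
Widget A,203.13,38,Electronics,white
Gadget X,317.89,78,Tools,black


Query: Row 2 ('Part R'), column 'name'
Value: Part R

Part R


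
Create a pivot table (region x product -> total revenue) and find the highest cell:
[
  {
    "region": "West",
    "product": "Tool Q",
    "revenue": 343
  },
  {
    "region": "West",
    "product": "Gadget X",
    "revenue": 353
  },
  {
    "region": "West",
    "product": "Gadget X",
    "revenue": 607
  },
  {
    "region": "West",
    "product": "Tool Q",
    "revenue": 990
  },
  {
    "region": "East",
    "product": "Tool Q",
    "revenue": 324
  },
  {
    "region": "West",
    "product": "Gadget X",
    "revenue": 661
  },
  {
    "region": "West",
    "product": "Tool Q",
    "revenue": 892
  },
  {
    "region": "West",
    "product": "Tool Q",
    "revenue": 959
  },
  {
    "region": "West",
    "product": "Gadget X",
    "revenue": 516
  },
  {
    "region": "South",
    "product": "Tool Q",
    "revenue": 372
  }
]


Pivot: region (rows) x product (columns) -> total revenue

     Gadget X      Tool Q      
East             0           324  
South            0           372  
West          2137          3184  

Highest: West / Tool Q = $3184

West / Tool Q = $3184


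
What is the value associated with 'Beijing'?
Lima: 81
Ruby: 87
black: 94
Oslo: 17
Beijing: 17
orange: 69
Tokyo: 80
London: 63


Looking up key 'Beijing'
Value: 17

17


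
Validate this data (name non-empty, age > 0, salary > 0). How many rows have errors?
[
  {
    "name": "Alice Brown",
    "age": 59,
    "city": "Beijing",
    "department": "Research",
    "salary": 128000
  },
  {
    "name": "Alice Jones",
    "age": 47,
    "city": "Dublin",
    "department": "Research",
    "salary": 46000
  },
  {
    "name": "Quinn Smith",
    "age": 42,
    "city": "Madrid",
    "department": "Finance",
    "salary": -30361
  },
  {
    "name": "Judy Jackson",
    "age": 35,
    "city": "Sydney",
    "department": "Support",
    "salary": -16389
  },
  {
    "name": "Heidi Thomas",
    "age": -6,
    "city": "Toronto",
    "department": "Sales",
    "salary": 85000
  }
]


Validating 5 records:
Rules: name non-empty, age > 0, salary > 0

  Row 1 (Alice Brown): OK
  Row 2 (Alice Jones): OK
  Row 3 (Quinn Smith): negative salary: -30361
  Row 4 (Judy Jackson): negative salary: -16389
  Row 5 (Heidi Thomas): negative age: -6

Total errors: 3

3 errors


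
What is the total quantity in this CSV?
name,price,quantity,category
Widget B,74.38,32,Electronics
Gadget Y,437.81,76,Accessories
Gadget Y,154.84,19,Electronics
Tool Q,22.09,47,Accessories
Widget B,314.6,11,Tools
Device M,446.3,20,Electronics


Computing total quantity:
Values: [32, 76, 19, 47, 11, 20]
Sum = 205

205


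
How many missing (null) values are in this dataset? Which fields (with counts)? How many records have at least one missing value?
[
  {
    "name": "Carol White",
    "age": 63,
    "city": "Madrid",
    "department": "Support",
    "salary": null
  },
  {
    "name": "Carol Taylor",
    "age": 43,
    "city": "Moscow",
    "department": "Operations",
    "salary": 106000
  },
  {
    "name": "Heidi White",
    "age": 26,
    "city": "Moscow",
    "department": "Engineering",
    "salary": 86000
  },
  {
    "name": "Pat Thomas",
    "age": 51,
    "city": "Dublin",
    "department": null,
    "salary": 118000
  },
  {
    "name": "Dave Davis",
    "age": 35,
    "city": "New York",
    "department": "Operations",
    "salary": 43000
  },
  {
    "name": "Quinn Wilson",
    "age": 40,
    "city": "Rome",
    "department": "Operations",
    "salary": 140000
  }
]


Checking for missing (null) values in 6 records:

  Carol White: salary
  Carol Taylor: complete
  Heidi White: complete
  Pat Thomas: department
  Dave Davis: complete
  Quinn Wilson: complete

Per field:
  name: 0 missing
  age: 0 missing
  city: 0 missing
  department: 1 missing
  salary: 1 missing

Total missing values: 2
Records with any missing: 2

2 missing values (department: 1, salary: 1); 2 incomplete records


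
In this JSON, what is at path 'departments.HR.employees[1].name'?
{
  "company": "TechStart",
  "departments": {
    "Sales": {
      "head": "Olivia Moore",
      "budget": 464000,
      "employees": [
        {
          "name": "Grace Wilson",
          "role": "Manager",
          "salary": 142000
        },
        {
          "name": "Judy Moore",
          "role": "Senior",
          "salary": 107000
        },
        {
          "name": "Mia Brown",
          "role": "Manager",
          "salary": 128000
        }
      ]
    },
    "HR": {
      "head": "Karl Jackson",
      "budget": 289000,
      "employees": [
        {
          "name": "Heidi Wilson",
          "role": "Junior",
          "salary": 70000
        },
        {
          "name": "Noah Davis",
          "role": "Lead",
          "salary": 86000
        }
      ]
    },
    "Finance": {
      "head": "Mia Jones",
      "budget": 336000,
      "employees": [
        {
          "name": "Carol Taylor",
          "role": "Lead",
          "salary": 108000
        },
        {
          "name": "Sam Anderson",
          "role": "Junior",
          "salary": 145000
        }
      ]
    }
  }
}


Path: departments.HR.employees[1].name

Navigate:
  -> departments
  -> HR
  -> employees[1].name = 'Noah Davis'

Noah Davis


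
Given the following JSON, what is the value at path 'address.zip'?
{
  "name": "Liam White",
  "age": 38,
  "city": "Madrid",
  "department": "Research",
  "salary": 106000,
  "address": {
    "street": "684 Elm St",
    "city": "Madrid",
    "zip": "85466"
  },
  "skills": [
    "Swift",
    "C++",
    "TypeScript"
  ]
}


Query: address.zip
Path: address -> zip
Value: 85466

85466


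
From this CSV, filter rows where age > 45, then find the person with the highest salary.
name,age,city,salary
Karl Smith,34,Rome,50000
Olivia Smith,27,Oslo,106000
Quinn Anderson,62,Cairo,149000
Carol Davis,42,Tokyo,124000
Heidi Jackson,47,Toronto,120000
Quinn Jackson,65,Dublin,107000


Filter: age > 45
Sort by: salary (descending)

Filtered records (3):
  Quinn Anderson, age 62, salary $149000
  Heidi Jackson, age 47, salary $120000
  Quinn Jackson, age 65, salary $107000

Highest salary: Quinn Anderson ($149000)

Quinn Anderson


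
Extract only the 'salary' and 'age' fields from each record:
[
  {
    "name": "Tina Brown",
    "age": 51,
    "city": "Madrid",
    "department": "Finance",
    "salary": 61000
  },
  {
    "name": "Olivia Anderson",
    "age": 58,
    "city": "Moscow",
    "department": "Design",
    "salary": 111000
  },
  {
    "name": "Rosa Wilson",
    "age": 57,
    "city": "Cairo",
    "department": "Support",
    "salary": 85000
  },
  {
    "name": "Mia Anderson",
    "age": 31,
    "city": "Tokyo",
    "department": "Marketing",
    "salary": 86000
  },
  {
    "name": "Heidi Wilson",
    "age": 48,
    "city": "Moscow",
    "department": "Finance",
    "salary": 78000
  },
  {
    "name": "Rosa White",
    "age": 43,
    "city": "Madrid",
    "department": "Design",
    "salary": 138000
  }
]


Original: 6 records with fields: name, age, city, department, salary
Keep: ['salary', 'age']
Drop: ['name', 'city', 'department']
Result: 6 records, 2 fields each

[
  {
    "salary": 61000,
    "age": 51
  },
  {
    "salary": 111000,
    "age": 58
  },
  {
    "salary": 85000,
    "age": 57
  },
  {
    "salary": 86000,
    "age": 31
  },
  {
    "salary": 78000,
    "age": 48
  },
  {
    "salary": 138000,
    "age": 43
  }
]


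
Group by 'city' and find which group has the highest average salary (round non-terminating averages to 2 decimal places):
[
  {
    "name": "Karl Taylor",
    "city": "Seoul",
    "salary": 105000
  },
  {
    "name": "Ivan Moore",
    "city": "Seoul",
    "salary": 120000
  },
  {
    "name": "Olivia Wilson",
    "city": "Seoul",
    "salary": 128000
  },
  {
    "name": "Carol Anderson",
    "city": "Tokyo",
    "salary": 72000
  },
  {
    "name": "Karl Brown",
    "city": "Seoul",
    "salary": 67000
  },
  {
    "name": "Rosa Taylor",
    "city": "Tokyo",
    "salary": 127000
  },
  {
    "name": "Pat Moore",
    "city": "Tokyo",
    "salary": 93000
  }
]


Group by: city

Groups:
  Seoul: 4 people, avg salary = 420000/4 = $105000
  Tokyo: 3 people, avg salary = 292000/3 ≈ $97333.33

Highest average salary: Seoul ($105000)

Seoul ($105000)


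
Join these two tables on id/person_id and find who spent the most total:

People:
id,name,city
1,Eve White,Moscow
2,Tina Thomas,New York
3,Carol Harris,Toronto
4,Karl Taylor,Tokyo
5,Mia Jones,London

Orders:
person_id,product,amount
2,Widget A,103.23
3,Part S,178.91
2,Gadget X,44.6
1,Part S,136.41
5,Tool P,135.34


Join on: people.id = orders.person_id

Joined rows:
  Tina Thomas (New York) bought Widget A for $103.23
  Carol Harris (Toronto) bought Part S for $178.91
  Tina Thomas (New York) bought Gadget X for $44.6
  Eve White (Moscow) bought Part S for $136.41
  Mia Jones (London) bought Tool P for $135.34

Total per person:
  Carol Harris: $178.91
  Tina Thomas: $147.83
  Eve White: $136.41
  Mia Jones: $135.34

Top spender: Carol Harris ($178.91)

Carol Harris ($178.91)


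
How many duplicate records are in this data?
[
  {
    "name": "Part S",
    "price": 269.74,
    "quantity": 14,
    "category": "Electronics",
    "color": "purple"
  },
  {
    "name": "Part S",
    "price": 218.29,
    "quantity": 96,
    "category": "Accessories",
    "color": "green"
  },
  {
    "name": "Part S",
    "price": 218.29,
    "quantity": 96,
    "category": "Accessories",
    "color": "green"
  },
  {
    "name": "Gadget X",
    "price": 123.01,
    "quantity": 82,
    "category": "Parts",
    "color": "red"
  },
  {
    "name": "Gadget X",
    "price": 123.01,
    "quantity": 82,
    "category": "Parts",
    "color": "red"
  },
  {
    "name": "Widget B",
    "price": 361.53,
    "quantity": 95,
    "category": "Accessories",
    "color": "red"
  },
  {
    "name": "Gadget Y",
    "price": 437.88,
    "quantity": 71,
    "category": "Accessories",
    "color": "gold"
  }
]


Checking 7 records for duplicates:

  Row 1: Part S ($269.74, qty 14)
  Row 2: Part S ($218.29, qty 96)
  Row 3: Part S ($218.29, qty 96) <-- DUPLICATE
  Row 4: Gadget X ($123.01, qty 82)
  Row 5: Gadget X ($123.01, qty 82) <-- DUPLICATE
  Row 6: Widget B ($361.53, qty 95)
  Row 7: Gadget Y ($437.88, qty 71)

Duplicates found: 2
Unique records: 5

2 duplicates, 5 unique


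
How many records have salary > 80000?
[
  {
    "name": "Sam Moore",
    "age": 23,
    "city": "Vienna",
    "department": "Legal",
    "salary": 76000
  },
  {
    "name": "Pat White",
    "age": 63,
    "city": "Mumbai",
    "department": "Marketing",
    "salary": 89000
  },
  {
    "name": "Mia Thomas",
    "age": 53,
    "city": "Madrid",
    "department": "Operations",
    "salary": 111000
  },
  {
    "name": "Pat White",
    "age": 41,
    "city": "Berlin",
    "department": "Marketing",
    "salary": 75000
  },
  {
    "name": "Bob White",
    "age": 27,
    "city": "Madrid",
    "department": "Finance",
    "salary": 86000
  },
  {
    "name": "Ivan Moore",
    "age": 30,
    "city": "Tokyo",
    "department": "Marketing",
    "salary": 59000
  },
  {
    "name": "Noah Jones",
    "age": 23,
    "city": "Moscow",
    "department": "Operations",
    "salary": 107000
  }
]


Data: 7 records
Condition: salary > 80000

Checking each record:
  Sam Moore: 76000
  Pat White: 89000 MATCH
  Mia Thomas: 111000 MATCH
  Pat White: 75000
  Bob White: 86000 MATCH
  Ivan Moore: 59000
  Noah Jones: 107000 MATCH

Count: 4

4


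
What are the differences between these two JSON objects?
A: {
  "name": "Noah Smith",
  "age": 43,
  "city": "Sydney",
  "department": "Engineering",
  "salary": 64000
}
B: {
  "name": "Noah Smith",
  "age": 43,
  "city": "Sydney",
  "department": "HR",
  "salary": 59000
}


Comparing each field (in key order):
  name: same
  age: same
  city: same
  department: DIFFERENT
  salary: DIFFERENT
Differences:
  department: Engineering -> HR
  salary: 64000 -> 59000

2 field(s) changed

2 changes: department, salary


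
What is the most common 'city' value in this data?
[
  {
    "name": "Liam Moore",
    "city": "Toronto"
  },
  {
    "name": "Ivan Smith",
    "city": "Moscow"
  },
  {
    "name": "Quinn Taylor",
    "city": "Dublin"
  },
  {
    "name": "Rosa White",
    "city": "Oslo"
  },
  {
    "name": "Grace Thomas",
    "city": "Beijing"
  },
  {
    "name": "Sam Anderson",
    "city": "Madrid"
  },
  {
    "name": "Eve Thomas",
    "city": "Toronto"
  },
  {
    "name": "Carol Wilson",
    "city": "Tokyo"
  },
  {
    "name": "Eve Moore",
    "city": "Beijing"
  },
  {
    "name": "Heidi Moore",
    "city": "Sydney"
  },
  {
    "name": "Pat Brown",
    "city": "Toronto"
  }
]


Counting 'city' values across 11 records:

  Toronto: 3 ###
  Beijing: 2 ##
  Moscow: 1 #
  Dublin: 1 #
  Oslo: 1 #
  Madrid: 1 #
  Tokyo: 1 #
  Sydney: 1 #

Most common: Toronto (3 times)

Toronto (3 times)


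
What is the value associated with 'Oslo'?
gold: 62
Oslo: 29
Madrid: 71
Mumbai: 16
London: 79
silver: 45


Looking up key 'Oslo'
Value: 29

29


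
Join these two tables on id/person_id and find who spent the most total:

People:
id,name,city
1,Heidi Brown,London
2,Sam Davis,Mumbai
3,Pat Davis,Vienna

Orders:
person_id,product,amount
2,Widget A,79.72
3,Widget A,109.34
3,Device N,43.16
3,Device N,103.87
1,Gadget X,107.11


Join on: people.id = orders.person_id

Joined rows:
  Sam Davis (Mumbai) bought Widget A for $79.72
  Pat Davis (Vienna) bought Widget A for $109.34
  Pat Davis (Vienna) bought Device N for $43.16
  Pat Davis (Vienna) bought Device N for $103.87
  Heidi Brown (London) bought Gadget X for $107.11

Total per person:
  Pat Davis: $256.37
  Heidi Brown: $107.11
  Sam Davis: $79.72

Top spender: Pat Davis ($256.37)

Pat Davis ($256.37)


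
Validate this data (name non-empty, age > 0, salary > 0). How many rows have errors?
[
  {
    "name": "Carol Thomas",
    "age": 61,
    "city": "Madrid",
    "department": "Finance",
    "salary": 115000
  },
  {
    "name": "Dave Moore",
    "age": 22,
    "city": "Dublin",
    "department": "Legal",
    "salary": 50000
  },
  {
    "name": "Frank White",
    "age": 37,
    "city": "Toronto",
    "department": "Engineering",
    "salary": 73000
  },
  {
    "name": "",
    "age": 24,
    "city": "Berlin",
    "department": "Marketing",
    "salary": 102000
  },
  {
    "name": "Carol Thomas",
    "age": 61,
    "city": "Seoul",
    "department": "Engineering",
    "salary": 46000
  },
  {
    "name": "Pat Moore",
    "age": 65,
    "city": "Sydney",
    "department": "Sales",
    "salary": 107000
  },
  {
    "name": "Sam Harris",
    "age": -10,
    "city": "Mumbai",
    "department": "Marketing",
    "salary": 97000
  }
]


Validating 7 records:
Rules: name non-empty, age > 0, salary > 0

  Row 1 (Carol Thomas): OK
  Row 2 (Dave Moore): OK
  Row 3 (Frank White): OK
  Row 4 (???): empty name
  Row 5 (Carol Thomas): OK
  Row 6 (Pat Moore): OK
  Row 7 (Sam Harris): negative age: -10

Total errors: 2

2 errors


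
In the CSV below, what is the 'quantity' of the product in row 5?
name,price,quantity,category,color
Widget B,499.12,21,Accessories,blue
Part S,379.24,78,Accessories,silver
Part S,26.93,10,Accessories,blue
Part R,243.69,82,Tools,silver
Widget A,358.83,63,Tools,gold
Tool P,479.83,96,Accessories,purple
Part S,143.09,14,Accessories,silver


Query: Row 5 ('Widget A'), column 'quantity'
Value: 63

63
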